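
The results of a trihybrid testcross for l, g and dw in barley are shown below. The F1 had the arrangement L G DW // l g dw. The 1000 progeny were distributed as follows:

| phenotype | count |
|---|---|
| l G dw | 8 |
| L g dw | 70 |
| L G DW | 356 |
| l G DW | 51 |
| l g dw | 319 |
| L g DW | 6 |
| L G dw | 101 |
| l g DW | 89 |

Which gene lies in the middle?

g

The two rarest classes, L g DW and l G dw, are the double crossovers. Comparing them with the parentals, only the g allele has switched, so g is the middle locus and the order is l – g – dw.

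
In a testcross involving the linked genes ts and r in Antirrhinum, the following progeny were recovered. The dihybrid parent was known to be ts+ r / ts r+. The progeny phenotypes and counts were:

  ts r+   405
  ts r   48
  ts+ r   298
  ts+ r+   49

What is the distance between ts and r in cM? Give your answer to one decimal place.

12.1 cM

The recombinant classes are ts+ r+ and ts r: 49 + 48 = 97.
Recombination frequency = 97/800 = 0.1212 ≈ 12.1%, i.e. 12.1 cM.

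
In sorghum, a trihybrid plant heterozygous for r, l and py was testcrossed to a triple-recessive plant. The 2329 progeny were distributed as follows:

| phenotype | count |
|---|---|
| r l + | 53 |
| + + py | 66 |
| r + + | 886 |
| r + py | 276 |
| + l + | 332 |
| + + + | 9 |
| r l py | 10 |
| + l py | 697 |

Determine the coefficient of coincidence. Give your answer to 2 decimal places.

0.51

The two most frequent reciprocal classes, r + + and + l py, are the parental types, so the F1 was r + + / + l py.
The two rarest classes, + + + and r l py, are the double crossovers. Comparing them with the parentals, only the r allele has switched, so r is the middle locus and the order is l – r – py.
l–r: (119 + 19)/2329 = 0.0593; r–py: (608 + 19)/2329 = 0.2692.
Expected DCO frequency = 0.0593 × 0.2692 ≈ 0.01596; observed = 19/2329 ≈ 0.00816.
Coefficient of coincidence = 0.00816/0.01596 ≈ 0.51.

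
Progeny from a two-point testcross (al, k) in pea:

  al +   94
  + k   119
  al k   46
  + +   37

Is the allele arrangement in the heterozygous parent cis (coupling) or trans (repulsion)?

The two most frequent classes are + k (119) and al + (94); these are the parental (non-recombinant) types.
So the F1 carried + k on one chromosome and al + on the other — the recessive alleles are on opposite chromosomes (trans / repulsion).

trans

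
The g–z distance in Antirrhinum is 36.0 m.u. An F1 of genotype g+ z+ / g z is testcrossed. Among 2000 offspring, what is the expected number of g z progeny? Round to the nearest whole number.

640

A map distance of 36.0 m.u. corresponds to a recombination frequency of 0.360.
The F1 is g+ z+ / g z, so g z is a parental gamete class with expected frequency (1 − r)/2 = 0.640/2 = 0.3200.
Expected number = 0.3200 × 2000 = 640.00 ≈ 640.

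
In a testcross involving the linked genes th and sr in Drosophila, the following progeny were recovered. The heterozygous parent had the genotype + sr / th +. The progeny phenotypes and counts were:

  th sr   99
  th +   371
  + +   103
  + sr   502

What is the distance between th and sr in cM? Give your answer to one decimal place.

The recombinant classes are + + and th sr: 103 + 99 = 202.
Recombination frequency = 202/1075 = 0.1879 ≈ 18.8%, i.e. 18.8 cM.

18.8 cM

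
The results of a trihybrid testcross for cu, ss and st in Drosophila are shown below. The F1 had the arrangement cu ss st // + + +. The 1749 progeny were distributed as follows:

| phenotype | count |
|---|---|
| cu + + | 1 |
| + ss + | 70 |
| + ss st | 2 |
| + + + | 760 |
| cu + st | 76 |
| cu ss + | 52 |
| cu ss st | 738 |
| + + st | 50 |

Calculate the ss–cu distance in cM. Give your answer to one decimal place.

8.5 cM

The two rarest classes, + ss st and cu + +, are the double crossovers. Comparing them with the parentals, only the cu allele has switched, so cu is the middle locus and the order is st – cu – ss.
Crossovers in the cu–ss interval produce the single-crossover classes cu + st and + ss + (76 + 70 = 146) plus the double crossovers (3).
RF(cu–ss) = (146 + 3) / 1749 = 149/1749 = 0.0852 → 8.5 cM.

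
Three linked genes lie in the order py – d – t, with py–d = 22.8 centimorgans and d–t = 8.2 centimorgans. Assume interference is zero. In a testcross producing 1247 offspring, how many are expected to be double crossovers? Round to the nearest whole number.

23

Map distances give recombination frequencies of 0.228 and 0.082 for the two intervals.
With no interference, expected double-crossover frequency = 0.228 × 0.082 = 0.01870.
Expected number = 0.01870 × 1247 = 23.31 ≈ 23.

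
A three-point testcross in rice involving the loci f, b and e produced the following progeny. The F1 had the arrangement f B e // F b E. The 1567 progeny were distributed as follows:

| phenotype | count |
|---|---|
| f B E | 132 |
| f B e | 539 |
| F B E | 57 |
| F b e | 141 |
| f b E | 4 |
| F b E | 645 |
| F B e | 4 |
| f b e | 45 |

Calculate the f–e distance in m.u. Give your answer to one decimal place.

17.9 m.u.

The two rarest classes, F B e and f b E, are the double crossovers. Comparing them with the parentals, only the f allele has switched, so f is the middle locus and the order is e – f – b.
Crossovers in the e–f interval produce the single-crossover classes f B E and F b e (132 + 141 = 273) plus the double crossovers (8).
RF(e–f) = (273 + 8) / 1567 = 281/1567 = 0.1793 → 17.9 m.u.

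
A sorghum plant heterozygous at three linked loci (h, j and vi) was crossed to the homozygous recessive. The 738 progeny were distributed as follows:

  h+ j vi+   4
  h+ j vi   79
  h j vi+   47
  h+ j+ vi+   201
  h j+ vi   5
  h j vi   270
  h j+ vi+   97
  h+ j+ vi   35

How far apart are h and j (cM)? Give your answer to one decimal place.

The two most frequent reciprocal classes, h j vi and h+ j+ vi+, are the parental types, so the F1 was h j vi / h+ j+ vi+.
The two rarest classes, h j+ vi and h+ j vi+, are the double crossovers. Comparing them with the parentals, only the j allele has switched, so j is the middle locus and the order is h – j – vi.
Crossovers in the h–j interval produce the single-crossover classes h+ j vi and h j+ vi+ (79 + 97 = 176) plus the double crossovers (9).
RF(h–j) = (176 + 9) / 738 = 185/738 = 0.2507 → 25.1 cM.

25.1 cM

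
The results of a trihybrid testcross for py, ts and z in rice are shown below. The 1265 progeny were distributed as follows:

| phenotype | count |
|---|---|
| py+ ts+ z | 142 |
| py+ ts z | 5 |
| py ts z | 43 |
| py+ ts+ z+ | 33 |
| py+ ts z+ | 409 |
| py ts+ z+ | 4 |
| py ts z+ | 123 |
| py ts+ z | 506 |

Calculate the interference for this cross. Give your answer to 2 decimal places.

0.51

The two most frequent reciprocal classes, py+ ts z+ and py ts+ z, are the parental types, so the F1 was py+ ts z+ / py ts+ z.
The two rarest classes, py+ ts z and py ts+ z+, are the double crossovers. Comparing them with the parentals, only the z allele has switched, so z is the middle locus and the order is ts – z – py.
ts–z: (76 + 9)/1265 = 0.0672; z–py: (265 + 9)/1265 = 0.2166.
Expected DCO frequency = 0.0672 × 0.2166 ≈ 0.01456; observed = 9/1265 ≈ 0.00711.
Coefficient of coincidence = 0.00711/0.01456 ≈ 0.49; interference = 1 − 0.49 = 0.51.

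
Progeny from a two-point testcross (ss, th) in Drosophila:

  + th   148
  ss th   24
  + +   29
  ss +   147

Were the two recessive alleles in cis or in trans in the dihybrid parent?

The two most frequent classes are + th (148) and ss + (147); these are the parental (non-recombinant) types.
So the F1 carried + th on one chromosome and ss + on the other — the recessive alleles are on opposite chromosomes (trans / repulsion).

trans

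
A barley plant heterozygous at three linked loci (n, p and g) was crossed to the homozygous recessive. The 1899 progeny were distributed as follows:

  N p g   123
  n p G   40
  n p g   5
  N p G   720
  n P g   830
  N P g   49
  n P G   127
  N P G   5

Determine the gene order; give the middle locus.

p

The two most frequent reciprocal classes, N p G and n P g, are the parental types, so the F1 was N p G / n P g.
The two rarest classes, N P G and n p g, are the double crossovers. Comparing them with the parentals, only the p allele has switched, so p is the middle locus and the order is n – p – g.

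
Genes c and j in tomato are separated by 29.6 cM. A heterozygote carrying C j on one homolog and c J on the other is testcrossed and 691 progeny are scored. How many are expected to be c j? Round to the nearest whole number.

A map distance of 29.6 cM corresponds to a recombination frequency of 0.296.
The F1 is C j / c J, so c j is a recombinant gamete class with expected frequency r/2 = 0.296/2 = 0.1480.
Expected number = 0.1480 × 691 = 102.27 ≈ 102.

102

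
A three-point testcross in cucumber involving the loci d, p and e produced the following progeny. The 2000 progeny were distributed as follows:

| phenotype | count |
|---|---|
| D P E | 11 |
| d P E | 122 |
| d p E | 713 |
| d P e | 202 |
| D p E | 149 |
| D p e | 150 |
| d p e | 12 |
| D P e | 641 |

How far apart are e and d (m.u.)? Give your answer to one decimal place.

18.7 m.u.

The two most frequent reciprocal classes, d p E and D P e, are the parental types, so the F1 was d p E / D P e.
The two rarest classes, d p e and D P E, are the double crossovers. Comparing them with the parentals, only the e allele has switched, so e is the middle locus and the order is p – e – d.
Crossovers in the e–d interval produce the single-crossover classes D p E and d P e (149 + 202 = 351) plus the double crossovers (23).
RF(e–d) = (351 + 23) / 2000 = 374/2000 = 0.1870 → 18.7 m.u.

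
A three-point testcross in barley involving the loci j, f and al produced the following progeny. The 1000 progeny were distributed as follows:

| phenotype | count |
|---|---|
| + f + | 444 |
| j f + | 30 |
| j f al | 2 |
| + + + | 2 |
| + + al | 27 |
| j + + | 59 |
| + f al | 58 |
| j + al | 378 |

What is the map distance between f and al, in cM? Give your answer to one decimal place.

12.1 cM

The two most frequent reciprocal classes, + f + and j + al, are the parental types, so the F1 was + f + / j + al.
The two rarest classes, + + + and j f al, are the double crossovers. Comparing them with the parentals, only the f allele has switched, so f is the middle locus and the order is al – f – j.
Crossovers in the al–f interval produce the single-crossover classes + f al and j + + (58 + 59 = 117) plus the double crossovers (4).
RF(al–f) = (117 + 4) / 1000 = 121/1000 = 0.1210 → 12.1 cM.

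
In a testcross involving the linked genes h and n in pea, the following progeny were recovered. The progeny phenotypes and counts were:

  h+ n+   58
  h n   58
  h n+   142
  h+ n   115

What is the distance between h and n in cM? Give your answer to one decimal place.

31.1 cM

The two most frequent classes, h+ n (115) and h n+ (142), are the parental types, so the F1 was h+ n / h n+.
The recombinant classes are h+ n+ and h n: 58 + 58 = 116.
Recombination frequency = 116/373 = 0.3110 ≈ 31.1%, i.e. 31.1 cM.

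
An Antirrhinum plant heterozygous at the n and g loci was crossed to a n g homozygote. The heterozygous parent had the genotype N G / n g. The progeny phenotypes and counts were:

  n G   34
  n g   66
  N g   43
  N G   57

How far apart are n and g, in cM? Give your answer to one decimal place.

38.5 cM

The recombinant classes are N g and n G: 43 + 34 = 77.
Recombination frequency = 77/200 = 0.3850 ≈ 38.5%, i.e. 38.5 cM.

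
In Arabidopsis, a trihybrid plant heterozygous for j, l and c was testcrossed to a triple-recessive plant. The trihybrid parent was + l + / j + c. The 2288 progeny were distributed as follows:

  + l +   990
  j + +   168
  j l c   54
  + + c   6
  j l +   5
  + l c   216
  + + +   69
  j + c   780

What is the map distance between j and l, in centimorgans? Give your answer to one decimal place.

The two rarest classes, j l + and + + c, are the double crossovers. Comparing them with the parentals, only the j allele has switched, so j is the middle locus and the order is l – j – c.
Crossovers in the l–j interval produce the single-crossover classes + + + and j l c (69 + 54 = 123) plus the double crossovers (11).
RF(l–j) = (123 + 11) / 2288 = 134/2288 = 0.0586 → 5.9 centimorgans.

5.9 centimorgans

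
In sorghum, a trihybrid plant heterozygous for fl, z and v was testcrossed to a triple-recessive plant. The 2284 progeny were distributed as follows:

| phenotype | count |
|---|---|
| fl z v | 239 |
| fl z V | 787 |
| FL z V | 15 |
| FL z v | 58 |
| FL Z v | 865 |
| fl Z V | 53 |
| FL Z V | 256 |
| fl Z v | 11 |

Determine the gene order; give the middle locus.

The two most frequent reciprocal classes, FL Z v and fl z V, are the parental types, so the F1 was FL Z v / fl z V.
The two rarest classes, fl Z v and FL z V, are the double crossovers. Comparing them with the parentals, only the fl allele has switched, so fl is the middle locus and the order is v – fl – z.

fl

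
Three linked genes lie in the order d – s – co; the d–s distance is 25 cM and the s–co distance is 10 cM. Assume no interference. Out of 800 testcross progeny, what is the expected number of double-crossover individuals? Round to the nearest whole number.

Map distances give recombination frequencies of 0.250 and 0.100 for the two intervals.
With no interference, expected double-crossover frequency = 0.250 × 0.100 = 0.02500.
Expected number = 0.02500 × 800 = 20.00 ≈ 20.

20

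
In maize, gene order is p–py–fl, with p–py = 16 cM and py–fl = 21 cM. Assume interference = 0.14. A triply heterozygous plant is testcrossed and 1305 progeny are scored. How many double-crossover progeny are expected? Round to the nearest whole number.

38

Map distances give recombination frequencies of 0.160 and 0.210 for the two intervals.
With interference 0.14 (so coincidence = 0.86), expected double-crossover frequency = 0.160 × 0.210 × 0.86 = 0.02890.
Expected number = 0.02890 × 1305 = 37.71 ≈ 38.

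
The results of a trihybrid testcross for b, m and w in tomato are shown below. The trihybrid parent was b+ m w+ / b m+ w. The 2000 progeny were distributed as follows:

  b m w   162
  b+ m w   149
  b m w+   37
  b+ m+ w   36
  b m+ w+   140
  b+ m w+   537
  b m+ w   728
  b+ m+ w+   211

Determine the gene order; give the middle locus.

The two rarest classes, b m w+ and b+ m+ w, are the double crossovers. Comparing them with the parentals, only the b allele has switched, so b is the middle locus and the order is w – b – m.

b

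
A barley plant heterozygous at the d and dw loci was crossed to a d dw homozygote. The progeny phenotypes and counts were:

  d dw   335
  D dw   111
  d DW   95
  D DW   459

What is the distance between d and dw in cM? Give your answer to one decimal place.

20.6 cM

The two most frequent classes, D DW (459) and d dw (335), are the parental types, so the F1 was D DW / d dw.
The recombinant classes are D dw and d DW: 111 + 95 = 206.
Recombination frequency = 206/1000 = 0.2060 ≈ 20.6%, i.e. 20.6 cM.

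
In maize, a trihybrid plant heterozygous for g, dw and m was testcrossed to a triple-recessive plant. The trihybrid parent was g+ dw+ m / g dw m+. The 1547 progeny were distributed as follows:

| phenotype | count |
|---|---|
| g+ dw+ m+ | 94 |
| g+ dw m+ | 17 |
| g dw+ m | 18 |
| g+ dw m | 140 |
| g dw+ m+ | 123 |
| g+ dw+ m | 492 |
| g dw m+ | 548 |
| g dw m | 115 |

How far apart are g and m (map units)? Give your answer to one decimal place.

15.8 map units

The two rarest classes, g dw+ m and g+ dw m+, are the double crossovers. Comparing them with the parentals, only the g allele has switched, so g is the middle locus and the order is m – g – dw.
Crossovers in the m–g interval produce the single-crossover classes g+ dw+ m+ and g dw m (94 + 115 = 209) plus the double crossovers (35).
RF(m–g) = (209 + 35) / 1547 = 244/1547 = 0.1577 → 15.8 map units.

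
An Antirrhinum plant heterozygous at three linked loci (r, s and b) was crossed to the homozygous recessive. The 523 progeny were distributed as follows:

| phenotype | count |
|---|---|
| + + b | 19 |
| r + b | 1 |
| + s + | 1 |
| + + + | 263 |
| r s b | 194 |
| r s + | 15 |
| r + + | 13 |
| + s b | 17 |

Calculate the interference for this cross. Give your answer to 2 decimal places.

The two most frequent reciprocal classes, + + + and r s b, are the parental types, so the F1 was + + + / r s b.
The two rarest classes, + s + and r + b, are the double crossovers. Comparing them with the parentals, only the s allele has switched, so s is the middle locus and the order is r – s – b.
r–s: (30 + 2)/523 = 0.0612; s–b: (34 + 2)/523 = 0.0688.
Expected DCO frequency = 0.0612 × 0.0688 ≈ 0.00421; observed = 2/523 ≈ 0.00382.
Coefficient of coincidence = 0.00382/0.00421 ≈ 0.91; interference = 1 − 0.91 = 0.09.

0.09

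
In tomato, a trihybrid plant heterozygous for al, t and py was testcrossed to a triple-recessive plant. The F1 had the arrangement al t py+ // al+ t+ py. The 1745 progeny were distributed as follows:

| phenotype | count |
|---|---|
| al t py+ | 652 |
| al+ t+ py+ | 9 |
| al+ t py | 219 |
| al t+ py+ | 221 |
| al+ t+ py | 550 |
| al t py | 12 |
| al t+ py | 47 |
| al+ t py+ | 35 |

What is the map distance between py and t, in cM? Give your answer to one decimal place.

26.4 cM

The two rarest classes, al t py and al+ t+ py+, are the double crossovers. Comparing them with the parentals, only the py allele has switched, so py is the middle locus and the order is t – py – al.
Crossovers in the t–py interval produce the single-crossover classes al t+ py+ and al+ t py (221 + 219 = 440) plus the double crossovers (21).
RF(t–py) = (440 + 21) / 1745 = 461/1745 = 0.2642 → 26.4 cM.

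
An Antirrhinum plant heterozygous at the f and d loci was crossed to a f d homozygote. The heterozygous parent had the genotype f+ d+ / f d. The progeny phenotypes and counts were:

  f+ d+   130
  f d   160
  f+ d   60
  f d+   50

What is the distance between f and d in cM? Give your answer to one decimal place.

27.5 cM

The recombinant classes are f+ d and f d+: 60 + 50 = 110.
Recombination frequency = 110/400 = 0.2750 ≈ 27.5%, i.e. 27.5 cM.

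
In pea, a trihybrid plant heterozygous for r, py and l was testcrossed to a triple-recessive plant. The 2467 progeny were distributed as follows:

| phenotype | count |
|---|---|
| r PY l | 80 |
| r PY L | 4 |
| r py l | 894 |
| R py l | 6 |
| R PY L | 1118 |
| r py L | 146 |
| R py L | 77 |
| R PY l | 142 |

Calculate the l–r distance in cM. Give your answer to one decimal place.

12.1 cM

The two most frequent reciprocal classes, R PY L and r py l, are the parental types, so the F1 was R PY L / r py l.
The two rarest classes, r PY L and R py l, are the double crossovers. Comparing them with the parentals, only the r allele has switched, so r is the middle locus and the order is py – r – l.
Crossovers in the r–l interval produce the single-crossover classes R PY l and r py L (142 + 146 = 288) plus the double crossovers (10).
RF(r–l) = (288 + 10) / 2467 = 298/2467 = 0.1208 → 12.1 cM.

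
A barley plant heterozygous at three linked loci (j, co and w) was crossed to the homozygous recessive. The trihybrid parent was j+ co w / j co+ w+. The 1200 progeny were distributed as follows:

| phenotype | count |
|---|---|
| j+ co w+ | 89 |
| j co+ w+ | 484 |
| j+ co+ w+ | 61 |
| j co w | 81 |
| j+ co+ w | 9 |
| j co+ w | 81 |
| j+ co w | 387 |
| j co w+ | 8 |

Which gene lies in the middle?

The two rarest classes, j+ co+ w and j co w+, are the double crossovers. Comparing them with the parentals, only the co allele has switched, so co is the middle locus and the order is j – co – w.

co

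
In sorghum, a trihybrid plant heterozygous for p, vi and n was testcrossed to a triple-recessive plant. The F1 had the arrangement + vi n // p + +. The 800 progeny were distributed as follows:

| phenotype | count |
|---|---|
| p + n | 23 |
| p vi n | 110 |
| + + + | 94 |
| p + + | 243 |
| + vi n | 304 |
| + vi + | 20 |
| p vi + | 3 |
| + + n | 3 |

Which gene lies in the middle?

vi

The two rarest classes, + + n and p vi +, are the double crossovers. Comparing them with the parentals, only the vi allele has switched, so vi is the middle locus and the order is p – vi – n.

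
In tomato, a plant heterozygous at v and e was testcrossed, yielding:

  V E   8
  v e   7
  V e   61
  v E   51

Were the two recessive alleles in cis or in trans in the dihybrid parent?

trans

The two most frequent classes are V e (61) and v E (51); these are the parental (non-recombinant) types.
So the F1 carried V e on one chromosome and v E on the other — the recessive alleles are on opposite chromosomes (trans / repulsion).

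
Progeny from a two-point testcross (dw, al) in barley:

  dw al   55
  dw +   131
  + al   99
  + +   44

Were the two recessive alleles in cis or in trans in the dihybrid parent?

The two most frequent classes are + al (99) and dw + (131); these are the parental (non-recombinant) types.
So the F1 carried + al on one chromosome and dw + on the other — the recessive alleles are on opposite chromosomes (trans / repulsion).

trans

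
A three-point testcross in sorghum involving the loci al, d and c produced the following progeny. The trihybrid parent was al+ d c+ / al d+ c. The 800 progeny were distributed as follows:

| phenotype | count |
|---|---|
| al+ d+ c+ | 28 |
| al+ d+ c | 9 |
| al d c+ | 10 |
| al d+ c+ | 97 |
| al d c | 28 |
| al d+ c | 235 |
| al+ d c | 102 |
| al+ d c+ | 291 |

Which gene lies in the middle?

al

The two rarest classes, al d c+ and al+ d+ c, are the double crossovers. Comparing them with the parentals, only the al allele has switched, so al is the middle locus and the order is d – al – c.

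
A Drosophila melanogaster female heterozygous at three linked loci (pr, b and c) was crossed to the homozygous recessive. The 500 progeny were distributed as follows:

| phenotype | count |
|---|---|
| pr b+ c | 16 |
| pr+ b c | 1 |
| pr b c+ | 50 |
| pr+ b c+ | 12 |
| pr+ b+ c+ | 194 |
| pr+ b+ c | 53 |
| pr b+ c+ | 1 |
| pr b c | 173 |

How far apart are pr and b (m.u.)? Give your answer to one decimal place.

The two most frequent reciprocal classes, pr+ b+ c+ and pr b c, are the parental types, so the F1 was pr+ b+ c+ / pr b c.
The two rarest classes, pr b+ c+ and pr+ b c, are the double crossovers. Comparing them with the parentals, only the pr allele has switched, so pr is the middle locus and the order is b – pr – c.
Crossovers in the b–pr interval produce the single-crossover classes pr+ b c+ and pr b+ c (12 + 16 = 28) plus the double crossovers (2).
RF(b–pr) = (28 + 2) / 500 = 30/500 = 0.0600 → 6.0 m.u.

6.0 m.u.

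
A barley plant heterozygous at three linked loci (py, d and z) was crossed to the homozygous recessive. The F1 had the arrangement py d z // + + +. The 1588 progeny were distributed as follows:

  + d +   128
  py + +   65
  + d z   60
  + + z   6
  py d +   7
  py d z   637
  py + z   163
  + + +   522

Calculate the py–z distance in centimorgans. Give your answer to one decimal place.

8.7 centimorgans

The two rarest classes, py d + and + + z, are the double crossovers. Comparing them with the parentals, only the z allele has switched, so z is the middle locus and the order is d – z – py.
Crossovers in the z–py interval produce the single-crossover classes + d z and py + + (60 + 65 = 125) plus the double crossovers (13).
RF(z–py) = (125 + 13) / 1588 = 138/1588 = 0.0869 → 8.7 centimorgans.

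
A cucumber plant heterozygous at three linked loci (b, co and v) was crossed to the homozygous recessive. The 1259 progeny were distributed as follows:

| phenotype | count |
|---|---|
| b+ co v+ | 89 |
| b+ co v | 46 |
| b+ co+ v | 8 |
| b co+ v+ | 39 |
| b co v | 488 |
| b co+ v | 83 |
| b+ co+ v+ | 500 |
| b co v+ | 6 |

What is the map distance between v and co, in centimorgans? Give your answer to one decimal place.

The two most frequent reciprocal classes, b co v and b+ co+ v+, are the parental types, so the F1 was b co v / b+ co+ v+.
The two rarest classes, b co v+ and b+ co+ v, are the double crossovers. Comparing them with the parentals, only the v allele has switched, so v is the middle locus and the order is co – v – b.
Crossovers in the co–v interval produce the single-crossover classes b co+ v and b+ co v+ (83 + 89 = 172) plus the double crossovers (14).
RF(co–v) = (172 + 14) / 1259 = 186/1259 = 0.1477 → 14.8 centimorgans.

14.8 centimorgans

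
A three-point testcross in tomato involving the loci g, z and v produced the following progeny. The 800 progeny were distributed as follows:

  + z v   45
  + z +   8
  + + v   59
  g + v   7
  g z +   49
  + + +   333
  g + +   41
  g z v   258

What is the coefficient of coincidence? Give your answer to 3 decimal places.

0.966

The two most frequent reciprocal classes, + + + and g z v, are the parental types, so the F1 was + + + / g z v.
The two rarest classes, + z + and g + v, are the double crossovers. Comparing them with the parentals, only the z allele has switched, so z is the middle locus and the order is g – z – v.
g–z: (86 + 15)/800 = 0.1263; z–v: (108 + 15)/800 = 0.1537.
Expected DCO frequency = 0.1263 × 0.1537 ≈ 0.01941; observed = 15/800 ≈ 0.01875.
Coefficient of coincidence = 0.01875/0.01941 ≈ 0.966.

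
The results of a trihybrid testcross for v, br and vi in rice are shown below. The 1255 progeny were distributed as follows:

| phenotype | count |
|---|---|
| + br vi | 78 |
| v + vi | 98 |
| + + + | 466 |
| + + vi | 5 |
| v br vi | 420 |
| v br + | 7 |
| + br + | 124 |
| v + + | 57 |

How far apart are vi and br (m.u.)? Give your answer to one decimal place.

The two most frequent reciprocal classes, + + + and v br vi, are the parental types, so the F1 was + + + / v br vi.
The two rarest classes, + + vi and v br +, are the double crossovers. Comparing them with the parentals, only the vi allele has switched, so vi is the middle locus and the order is v – vi – br.
Crossovers in the vi–br interval produce the single-crossover classes + br + and v + vi (124 + 98 = 222) plus the double crossovers (12).
RF(vi–br) = (222 + 12) / 1255 = 234/1255 = 0.1865 → 18.6 m.u.

18.6 m.u.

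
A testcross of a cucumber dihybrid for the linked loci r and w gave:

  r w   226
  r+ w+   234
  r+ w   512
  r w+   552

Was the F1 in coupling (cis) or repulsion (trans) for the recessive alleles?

trans

The two most frequent classes are r+ w (512) and r w+ (552); these are the parental (non-recombinant) types.
So the F1 carried r+ w on one chromosome and r w+ on the other — the recessive alleles are on opposite chromosomes (trans / repulsion).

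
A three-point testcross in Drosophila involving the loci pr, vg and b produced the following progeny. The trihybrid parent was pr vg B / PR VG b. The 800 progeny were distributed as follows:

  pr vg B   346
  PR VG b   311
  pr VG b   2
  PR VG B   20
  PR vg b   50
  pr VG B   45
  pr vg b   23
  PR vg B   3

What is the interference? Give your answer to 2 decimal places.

0.17

The two rarest classes, PR vg B and pr VG b, are the double crossovers. Comparing them with the parentals, only the pr allele has switched, so pr is the middle locus and the order is vg – pr – b.
vg–pr: (95 + 5)/800 = 0.1250; pr–b: (43 + 5)/800 = 0.0600.
Expected DCO frequency = 0.1250 × 0.0600 ≈ 0.00750; observed = 5/800 ≈ 0.00625.
Coefficient of coincidence = 0.00625/0.00750 ≈ 0.83; interference = 1 − 0.83 = 0.17.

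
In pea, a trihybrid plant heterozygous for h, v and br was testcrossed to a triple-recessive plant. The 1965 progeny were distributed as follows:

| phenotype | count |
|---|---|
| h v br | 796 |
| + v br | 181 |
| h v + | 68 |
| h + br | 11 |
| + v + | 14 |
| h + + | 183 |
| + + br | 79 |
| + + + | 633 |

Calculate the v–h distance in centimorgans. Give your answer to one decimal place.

The two most frequent reciprocal classes, + + + and h v br, are the parental types, so the F1 was + + + / h v br.
The two rarest classes, + v + and h + br, are the double crossovers. Comparing them with the parentals, only the v allele has switched, so v is the middle locus and the order is br – v – h.
Crossovers in the v–h interval produce the single-crossover classes h + + and + v br (183 + 181 = 364) plus the double crossovers (25).
RF(v–h) = (364 + 25) / 1965 = 389/1965 = 0.1980 → 19.8 centimorgans.

19.8 centimorgans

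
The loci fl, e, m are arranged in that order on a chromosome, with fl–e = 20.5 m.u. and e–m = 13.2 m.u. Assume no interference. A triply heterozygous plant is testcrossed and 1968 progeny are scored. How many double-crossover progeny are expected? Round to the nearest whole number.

53

Map distances give recombination frequencies of 0.205 and 0.132 for the two intervals.
With no interference, expected double-crossover frequency = 0.205 × 0.132 = 0.02706.
Expected number = 0.02706 × 1968 = 53.25 ≈ 53.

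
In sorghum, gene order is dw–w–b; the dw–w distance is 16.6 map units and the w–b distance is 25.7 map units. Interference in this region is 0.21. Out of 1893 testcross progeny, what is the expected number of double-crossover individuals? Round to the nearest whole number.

Map distances give recombination frequencies of 0.166 and 0.257 for the two intervals.
With interference 0.21 (so coincidence = 0.79), expected double-crossover frequency = 0.166 × 0.257 × 0.79 = 0.03370.
Expected number = 0.03370 × 1893 = 63.80 ≈ 64.

64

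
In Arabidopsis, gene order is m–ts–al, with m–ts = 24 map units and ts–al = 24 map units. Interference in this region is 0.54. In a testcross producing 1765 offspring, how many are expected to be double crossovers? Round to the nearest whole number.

47

Map distances give recombination frequencies of 0.240 and 0.240 for the two intervals.
With interference 0.54 (so coincidence = 0.46), expected double-crossover frequency = 0.240 × 0.240 × 0.46 = 0.02650.
Expected number = 0.02650 × 1765 = 46.77 ≈ 47.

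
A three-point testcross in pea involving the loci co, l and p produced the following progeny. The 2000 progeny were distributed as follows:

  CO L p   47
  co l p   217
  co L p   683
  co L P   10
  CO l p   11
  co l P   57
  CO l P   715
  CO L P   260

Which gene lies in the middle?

The two most frequent reciprocal classes, co L p and CO l P, are the parental types, so the F1 was co L p / CO l P.
The two rarest classes, co L P and CO l p, are the double crossovers. Comparing them with the parentals, only the p allele has switched, so p is the middle locus and the order is co – p – l.

p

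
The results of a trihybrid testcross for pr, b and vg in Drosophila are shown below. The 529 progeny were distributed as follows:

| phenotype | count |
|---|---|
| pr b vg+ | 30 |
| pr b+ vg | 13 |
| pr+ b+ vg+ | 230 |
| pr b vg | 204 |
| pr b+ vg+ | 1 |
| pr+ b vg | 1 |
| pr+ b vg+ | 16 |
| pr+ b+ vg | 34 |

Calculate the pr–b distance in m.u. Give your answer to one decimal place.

The two most frequent reciprocal classes, pr+ b+ vg+ and pr b vg, are the parental types, so the F1 was pr+ b+ vg+ / pr b vg.
The two rarest classes, pr b+ vg+ and pr+ b vg, are the double crossovers. Comparing them with the parentals, only the pr allele has switched, so pr is the middle locus and the order is vg – pr – b.
Crossovers in the pr–b interval produce the single-crossover classes pr+ b vg+ and pr b+ vg (16 + 13 = 29) plus the double crossovers (2).
RF(pr–b) = (29 + 2) / 529 = 31/529 = 0.0586 → 5.9 m.u.

5.9 m.u.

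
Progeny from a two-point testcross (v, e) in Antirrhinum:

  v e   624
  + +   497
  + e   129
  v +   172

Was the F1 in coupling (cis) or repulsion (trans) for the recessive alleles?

cis

The two most frequent classes are + + (497) and v e (624); these are the parental (non-recombinant) types.
So the F1 carried + + on one chromosome and v e on the other — the recessive alleles are on the same chromosome (cis / coupling).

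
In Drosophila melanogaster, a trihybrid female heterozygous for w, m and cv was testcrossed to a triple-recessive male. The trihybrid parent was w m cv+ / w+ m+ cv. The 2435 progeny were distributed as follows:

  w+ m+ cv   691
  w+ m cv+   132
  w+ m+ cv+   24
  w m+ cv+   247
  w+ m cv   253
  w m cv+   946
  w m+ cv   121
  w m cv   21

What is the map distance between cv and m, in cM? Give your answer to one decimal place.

22.4 cM

The two rarest classes, w m cv and w+ m+ cv+, are the double crossovers. Comparing them with the parentals, only the cv allele has switched, so cv is the middle locus and the order is m – cv – w.
Crossovers in the m–cv interval produce the single-crossover classes w m+ cv+ and w+ m cv (247 + 253 = 500) plus the double crossovers (45).
RF(m–cv) = (500 + 45) / 2435 = 545/2435 = 0.2238 → 22.4 cM.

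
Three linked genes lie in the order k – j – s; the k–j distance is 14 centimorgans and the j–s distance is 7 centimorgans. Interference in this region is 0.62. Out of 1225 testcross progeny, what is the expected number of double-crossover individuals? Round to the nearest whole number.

5

Map distances give recombination frequencies of 0.140 and 0.070 for the two intervals.
With interference 0.62 (so coincidence = 0.38), expected double-crossover frequency = 0.140 × 0.070 × 0.38 = 0.00372.
Expected number = 0.00372 × 1225 = 4.56 ≈ 5.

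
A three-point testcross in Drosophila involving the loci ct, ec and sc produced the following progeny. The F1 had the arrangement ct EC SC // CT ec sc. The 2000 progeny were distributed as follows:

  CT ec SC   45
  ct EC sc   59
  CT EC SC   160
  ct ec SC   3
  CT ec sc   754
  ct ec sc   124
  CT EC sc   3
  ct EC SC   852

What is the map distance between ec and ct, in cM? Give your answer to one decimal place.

The two rarest classes, ct ec SC and CT EC sc, are the double crossovers. Comparing them with the parentals, only the ec allele has switched, so ec is the middle locus and the order is sc – ec – ct.
Crossovers in the ec–ct interval produce the single-crossover classes CT EC SC and ct ec sc (160 + 124 = 284) plus the double crossovers (6).
RF(ec–ct) = (284 + 6) / 2000 = 290/2000 = 0.1450 → 14.5 cM.

14.5 cM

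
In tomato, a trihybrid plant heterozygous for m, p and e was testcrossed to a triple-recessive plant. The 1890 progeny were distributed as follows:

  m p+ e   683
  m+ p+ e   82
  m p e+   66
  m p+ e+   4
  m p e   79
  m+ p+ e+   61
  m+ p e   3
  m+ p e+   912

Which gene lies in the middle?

The two most frequent reciprocal classes, m p+ e and m+ p e+, are the parental types, so the F1 was m p+ e / m+ p e+.
The two rarest classes, m p+ e+ and m+ p e, are the double crossovers. Comparing them with the parentals, only the e allele has switched, so e is the middle locus and the order is p – e – m.

e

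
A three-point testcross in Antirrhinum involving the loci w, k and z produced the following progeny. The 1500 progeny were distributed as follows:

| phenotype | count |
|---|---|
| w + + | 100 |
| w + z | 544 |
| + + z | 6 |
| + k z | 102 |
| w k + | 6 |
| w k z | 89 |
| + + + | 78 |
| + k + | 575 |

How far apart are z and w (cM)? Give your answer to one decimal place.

The two most frequent reciprocal classes, w + z and + k +, are the parental types, so the F1 was w + z / + k +.
The two rarest classes, + + z and w k +, are the double crossovers. Comparing them with the parentals, only the w allele has switched, so w is the middle locus and the order is z – w – k.
Crossovers in the z–w interval produce the single-crossover classes w + + and + k z (100 + 102 = 202) plus the double crossovers (12).
RF(z–w) = (202 + 12) / 1500 = 214/1500 = 0.1427 → 14.3 cM.

14.3 cM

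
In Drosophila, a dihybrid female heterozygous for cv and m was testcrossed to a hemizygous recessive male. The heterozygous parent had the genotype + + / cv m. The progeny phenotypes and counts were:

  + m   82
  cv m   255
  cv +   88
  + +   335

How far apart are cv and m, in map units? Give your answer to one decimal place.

22.4 map units

The recombinant classes are + m and cv +: 82 + 88 = 170.
Recombination frequency = 170/760 = 0.2237 ≈ 22.4%, i.e. 22.4 map units.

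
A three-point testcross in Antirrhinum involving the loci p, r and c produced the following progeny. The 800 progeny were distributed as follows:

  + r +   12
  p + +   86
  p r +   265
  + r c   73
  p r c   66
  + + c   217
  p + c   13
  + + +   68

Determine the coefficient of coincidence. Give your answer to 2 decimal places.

The two most frequent reciprocal classes, p r + and + + c, are the parental types, so the F1 was p r + / + + c.
The two rarest classes, + r + and p + c, are the double crossovers. Comparing them with the parentals, only the p allele has switched, so p is the middle locus and the order is r – p – c.
r–p: (159 + 25)/800 = 0.2300; p–c: (134 + 25)/800 = 0.1988.
Expected DCO frequency = 0.2300 × 0.1988 ≈ 0.04572; observed = 25/800 ≈ 0.03125.
Coefficient of coincidence = 0.03125/0.04572 ≈ 0.68.

0.68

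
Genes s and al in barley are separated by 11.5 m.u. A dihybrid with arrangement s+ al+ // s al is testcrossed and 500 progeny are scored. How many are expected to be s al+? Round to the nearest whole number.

A map distance of 11.5 m.u. corresponds to a recombination frequency of 0.115.
The F1 is s+ al+ / s al, so s al+ is a recombinant gamete class with expected frequency r/2 = 0.115/2 = 0.0575.
Expected number = 0.0575 × 500 = 28.75 ≈ 29.

29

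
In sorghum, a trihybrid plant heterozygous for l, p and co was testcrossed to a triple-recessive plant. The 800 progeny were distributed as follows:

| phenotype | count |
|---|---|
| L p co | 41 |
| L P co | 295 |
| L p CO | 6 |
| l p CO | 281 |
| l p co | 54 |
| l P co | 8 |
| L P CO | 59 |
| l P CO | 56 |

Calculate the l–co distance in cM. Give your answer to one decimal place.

The two most frequent reciprocal classes, L P co and l p CO, are the parental types, so the F1 was L P co / l p CO.
The two rarest classes, l P co and L p CO, are the double crossovers. Comparing them with the parentals, only the l allele has switched, so l is the middle locus and the order is co – l – p.
Crossovers in the co–l interval produce the single-crossover classes L P CO and l p co (59 + 54 = 113) plus the double crossovers (14).
RF(co–l) = (113 + 14) / 800 = 127/800 = 0.1588 → 15.9 cM.

15.9 cM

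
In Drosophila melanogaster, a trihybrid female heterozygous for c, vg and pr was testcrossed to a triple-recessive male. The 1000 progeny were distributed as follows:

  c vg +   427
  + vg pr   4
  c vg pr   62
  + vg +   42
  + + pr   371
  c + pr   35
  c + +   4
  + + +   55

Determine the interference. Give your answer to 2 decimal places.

The two most frequent reciprocal classes, + + pr and c vg +, are the parental types, so the F1 was + + pr / c vg +.
The two rarest classes, + vg pr and c + +, are the double crossovers. Comparing them with the parentals, only the vg allele has switched, so vg is the middle locus and the order is pr – vg – c.
pr–vg: (117 + 8)/1000 = 0.1250; vg–c: (77 + 8)/1000 = 0.0850.
Expected DCO frequency = 0.1250 × 0.0850 ≈ 0.01063; observed = 8/1000 ≈ 0.00800.
Coefficient of coincidence = 0.00800/0.01063 ≈ 0.75; interference = 1 − 0.75 = 0.25.

0.25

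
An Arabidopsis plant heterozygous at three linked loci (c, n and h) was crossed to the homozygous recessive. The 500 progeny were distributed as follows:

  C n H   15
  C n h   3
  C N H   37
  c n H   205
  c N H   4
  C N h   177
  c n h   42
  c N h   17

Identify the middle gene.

The two most frequent reciprocal classes, c n H and C N h, are the parental types, so the F1 was c n H / C N h.
The two rarest classes, c N H and C n h, are the double crossovers. Comparing them with the parentals, only the n allele has switched, so n is the middle locus and the order is h – n – c.

n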